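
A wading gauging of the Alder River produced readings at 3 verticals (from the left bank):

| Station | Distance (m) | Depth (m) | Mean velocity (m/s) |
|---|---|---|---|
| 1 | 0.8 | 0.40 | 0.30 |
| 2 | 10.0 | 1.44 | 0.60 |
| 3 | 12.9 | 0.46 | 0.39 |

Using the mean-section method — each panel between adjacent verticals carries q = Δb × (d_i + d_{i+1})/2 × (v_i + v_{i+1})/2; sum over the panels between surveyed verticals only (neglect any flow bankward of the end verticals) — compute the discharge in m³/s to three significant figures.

Panel 1-2: Δb = 9.2 m, d̄ = (0.40+1.44)/2 = 0.92, v̄ = (0.30+0.60)/2 = 0.45 → q = 9.2×0.92×0.45 = 3.809 m³/s
Panel 2-3: Δb = 2.9 m, d̄ = (1.44+0.46)/2 = 0.95, v̄ = (0.60+0.39)/2 = 0.495 → q = 2.9×0.95×0.495 = 1.364 m³/s
Q = Σ q = 5.173 m³/s

5.17 m³/s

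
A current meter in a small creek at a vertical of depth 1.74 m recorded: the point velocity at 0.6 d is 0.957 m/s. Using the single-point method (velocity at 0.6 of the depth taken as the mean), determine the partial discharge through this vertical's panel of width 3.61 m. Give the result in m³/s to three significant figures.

v̄ = v₀.₆ = 0.957 m/s
q = v̄ × d × w = 0.9570 × 1.74 × 3.61 = 6.011 m³/s

6.01 m³/s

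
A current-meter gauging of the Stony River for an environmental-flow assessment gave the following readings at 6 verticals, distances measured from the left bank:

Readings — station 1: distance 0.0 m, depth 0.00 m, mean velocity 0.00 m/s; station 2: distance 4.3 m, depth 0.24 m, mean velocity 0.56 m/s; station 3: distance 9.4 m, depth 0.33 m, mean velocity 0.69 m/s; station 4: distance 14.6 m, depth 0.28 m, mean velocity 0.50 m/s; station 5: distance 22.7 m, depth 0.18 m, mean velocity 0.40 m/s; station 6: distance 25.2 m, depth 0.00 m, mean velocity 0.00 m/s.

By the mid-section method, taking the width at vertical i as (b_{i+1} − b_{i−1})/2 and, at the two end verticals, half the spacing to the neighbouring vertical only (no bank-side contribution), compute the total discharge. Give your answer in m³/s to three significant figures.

w_2 = (9.4 − 0.0)/2 = 4.7 m; q_2 = 0.56 × 0.24 × 4.7 = 0.6317 m³/s
w_3 = (14.6 − 4.3)/2 = 5.15 m; q_3 = 0.69 × 0.33 × 5.15 = 1.173 m³/s
w_4 = (22.7 − 9.4)/2 = 6.65 m; q_4 = 0.50 × 0.28 × 6.65 = 0.9310 m³/s
w_5 = (25.2 − 14.6)/2 = 5.3 m; q_5 = 0.40 × 0.18 × 5.3 = 0.3816 m³/s
Stations 1, 6 contribute zero (depth or velocity is 0).
Q = Σ qᵢ = 3.117 m³/s

3.12 m³/s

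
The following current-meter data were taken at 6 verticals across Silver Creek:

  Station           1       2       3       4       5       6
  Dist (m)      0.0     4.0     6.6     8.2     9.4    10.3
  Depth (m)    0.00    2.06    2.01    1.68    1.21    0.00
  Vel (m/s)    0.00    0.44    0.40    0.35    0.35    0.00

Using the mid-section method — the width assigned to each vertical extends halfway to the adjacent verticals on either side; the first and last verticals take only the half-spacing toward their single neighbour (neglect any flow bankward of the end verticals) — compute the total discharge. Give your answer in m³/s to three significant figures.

w_2 = (6.6 − 0.0)/2 = 3.3 m; q_2 = 0.44 × 2.06 × 3.3 = 2.991 m³/s
w_3 = (8.2 − 4.0)/2 = 2.1 m; q_3 = 0.40 × 2.01 × 2.1 = 1.688 m³/s
w_4 = (9.4 − 6.6)/2 = 1.4 m; q_4 = 0.35 × 1.68 × 1.4 = 0.8232 m³/s
w_5 = (10.3 − 8.2)/2 = 1.05 m; q_5 = 0.35 × 1.21 × 1.05 = 0.4447 m³/s
Stations 1, 6 contribute zero (depth or velocity is 0).
Q = Σ qᵢ = 5.947 m³/s

5.95 m³/s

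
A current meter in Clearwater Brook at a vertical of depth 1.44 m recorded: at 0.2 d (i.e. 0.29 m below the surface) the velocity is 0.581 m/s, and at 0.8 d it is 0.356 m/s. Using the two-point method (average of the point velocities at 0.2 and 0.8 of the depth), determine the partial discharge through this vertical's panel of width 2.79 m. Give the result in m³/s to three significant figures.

v̄ = (0.581 + 0.356) / 2 = 0.4685 m/s
q = v̄ × d × w = 0.4685 × 1.44 × 2.79 = 1.882 m³/s

1.88 m³/s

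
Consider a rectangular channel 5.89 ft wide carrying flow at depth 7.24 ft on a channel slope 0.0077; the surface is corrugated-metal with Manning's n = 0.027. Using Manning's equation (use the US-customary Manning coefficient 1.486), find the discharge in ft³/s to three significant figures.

337 ft³/s

A = b·y = 5.89 × 7.24 = 42.64 ft²
P = b + 2y = 5.89 + 2×7.24 = 20.37 ft
R = A/P = 42.64/20.37 = 2.093 ft
Q = (1.486/n)·A·R^(2/3)·S^(1/2) = (1.486/0.027) × 42.64 × 2.093^(2/3) × 0.0077^(1/2) = 337.0 ft³/s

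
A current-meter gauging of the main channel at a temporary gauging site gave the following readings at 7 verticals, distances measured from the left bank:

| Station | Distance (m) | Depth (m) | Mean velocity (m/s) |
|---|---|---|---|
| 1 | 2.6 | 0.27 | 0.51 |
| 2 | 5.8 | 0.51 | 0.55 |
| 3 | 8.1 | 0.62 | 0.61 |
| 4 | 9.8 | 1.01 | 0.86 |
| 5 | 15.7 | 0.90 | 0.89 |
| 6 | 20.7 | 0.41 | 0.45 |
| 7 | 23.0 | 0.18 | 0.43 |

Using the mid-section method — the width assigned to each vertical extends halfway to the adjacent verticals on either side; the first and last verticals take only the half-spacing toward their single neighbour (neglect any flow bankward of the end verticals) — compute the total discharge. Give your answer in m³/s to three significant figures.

10.2 m³/s

w_1 = (5.8 − 2.6)/2 = 1.6 m; q_1 = 0.51 × 0.27 × 1.6 = 0.2203 m³/s
w_2 = (8.1 − 2.6)/2 = 2.75 m; q_2 = 0.55 × 0.51 × 2.75 = 0.7714 m³/s
w_3 = (9.8 − 5.8)/2 = 2 m; q_3 = 0.61 × 0.62 × 2 = 0.7564 m³/s
w_4 = (15.7 − 8.1)/2 = 3.8 m; q_4 = 0.86 × 1.01 × 3.8 = 3.301 m³/s
w_5 = (20.7 − 9.8)/2 = 5.45 m; q_5 = 0.89 × 0.90 × 5.45 = 4.365 m³/s
w_6 = (23.0 − 15.7)/2 = 3.65 m; q_6 = 0.45 × 0.41 × 3.65 = 0.6734 m³/s
w_7 = (23.0 − 20.7)/2 = 1.15 m; q_7 = 0.43 × 0.18 × 1.15 = 0.08901 m³/s
Q = Σ qᵢ = 10.18 m³/s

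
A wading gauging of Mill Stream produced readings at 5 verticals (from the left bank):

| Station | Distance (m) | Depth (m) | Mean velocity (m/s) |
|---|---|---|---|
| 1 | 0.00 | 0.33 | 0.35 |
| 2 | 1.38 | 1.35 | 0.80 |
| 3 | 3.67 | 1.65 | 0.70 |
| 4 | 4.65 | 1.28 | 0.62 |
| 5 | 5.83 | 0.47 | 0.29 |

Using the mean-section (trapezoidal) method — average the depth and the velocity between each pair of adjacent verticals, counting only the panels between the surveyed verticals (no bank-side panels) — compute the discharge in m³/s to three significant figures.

4.66 m³/s

Panel 1-2: Δb = 1.38 m, d̄ = (0.33+1.35)/2 = 0.84, v̄ = (0.35+0.80)/2 = 0.575 → q = 1.38×0.84×0.575 = 0.6665 m³/s
Panel 2-3: Δb = 2.29 m, d̄ = (1.35+1.65)/2 = 1.5, v̄ = (0.80+0.70)/2 = 0.75 → q = 2.29×1.5×0.75 = 2.576 m³/s
Panel 3-4: Δb = 0.98 m, d̄ = (1.65+1.28)/2 = 1.465, v̄ = (0.70+0.62)/2 = 0.66 → q = 0.98×1.465×0.66 = 0.9476 m³/s
Panel 4-5: Δb = 1.18 m, d̄ = (1.28+0.47)/2 = 0.875, v̄ = (0.62+0.29)/2 = 0.455 → q = 1.18×0.875×0.455 = 0.4698 m³/s
Q = Σ q = 4.660 m³/s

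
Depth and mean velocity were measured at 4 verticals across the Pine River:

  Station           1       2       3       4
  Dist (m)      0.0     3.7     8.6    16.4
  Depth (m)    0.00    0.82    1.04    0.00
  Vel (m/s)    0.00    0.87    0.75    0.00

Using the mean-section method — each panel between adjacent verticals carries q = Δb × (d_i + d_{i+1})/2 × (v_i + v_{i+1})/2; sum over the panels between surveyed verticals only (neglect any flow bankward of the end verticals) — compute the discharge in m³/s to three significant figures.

5.87 m³/s

Panel 1-2: Δb = 3.7 m, d̄ = (0.00+0.82)/2 = 0.41, v̄ = (0.00+0.87)/2 = 0.435 → q = 3.7×0.41×0.435 = 0.6599 m³/s
Panel 2-3: Δb = 4.9 m, d̄ = (0.82+1.04)/2 = 0.93, v̄ = (0.87+0.75)/2 = 0.81 → q = 4.9×0.93×0.81 = 3.691 m³/s
Panel 3-4: Δb = 7.8 m, d̄ = (1.04+0.00)/2 = 0.52, v̄ = (0.75+0.00)/2 = 0.375 → q = 7.8×0.52×0.375 = 1.521 m³/s
Q = Σ q = 5.872 m³/s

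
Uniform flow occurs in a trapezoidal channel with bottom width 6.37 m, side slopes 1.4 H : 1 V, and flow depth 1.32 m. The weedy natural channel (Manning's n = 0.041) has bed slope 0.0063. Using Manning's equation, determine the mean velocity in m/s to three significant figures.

A = (b + z·y)·y = (6.37 + 1.4×1.32)×1.32 = 10.85 m²
P = b + 2y√(1+z²) = 6.37 + 2×1.32×√(1+1.4²) = 10.91 m
R = A/P = 10.85/10.91 = 0.9941 m
Q = (1/n)·A·R^(2/3)·S^(1/2) = (1/0.041) × 10.85 × 0.9941^(2/3) × 0.0063^(1/2) = 20.92 m³/s
V = Q/A = 20.92/10.85 = 1.928 m/s

1.93 m/s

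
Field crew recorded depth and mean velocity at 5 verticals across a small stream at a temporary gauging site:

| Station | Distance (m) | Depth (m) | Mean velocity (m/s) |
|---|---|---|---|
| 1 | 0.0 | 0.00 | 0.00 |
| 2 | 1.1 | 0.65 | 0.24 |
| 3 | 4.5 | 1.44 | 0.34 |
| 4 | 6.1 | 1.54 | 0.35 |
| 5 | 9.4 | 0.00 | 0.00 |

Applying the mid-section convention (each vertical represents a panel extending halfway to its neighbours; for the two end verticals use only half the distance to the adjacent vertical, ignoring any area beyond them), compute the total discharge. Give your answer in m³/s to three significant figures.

w_2 = (4.5 − 0.0)/2 = 2.25 m; q_2 = 0.24 × 0.65 × 2.25 = 0.3510 m³/s
w_3 = (6.1 − 1.1)/2 = 2.5 m; q_3 = 0.34 × 1.44 × 2.5 = 1.224 m³/s
w_4 = (9.4 − 4.5)/2 = 2.45 m; q_4 = 0.35 × 1.54 × 2.45 = 1.321 m³/s
Stations 1, 5 contribute zero (depth or velocity is 0).
Q = Σ qᵢ = 2.896 m³/s

2.90 m³/s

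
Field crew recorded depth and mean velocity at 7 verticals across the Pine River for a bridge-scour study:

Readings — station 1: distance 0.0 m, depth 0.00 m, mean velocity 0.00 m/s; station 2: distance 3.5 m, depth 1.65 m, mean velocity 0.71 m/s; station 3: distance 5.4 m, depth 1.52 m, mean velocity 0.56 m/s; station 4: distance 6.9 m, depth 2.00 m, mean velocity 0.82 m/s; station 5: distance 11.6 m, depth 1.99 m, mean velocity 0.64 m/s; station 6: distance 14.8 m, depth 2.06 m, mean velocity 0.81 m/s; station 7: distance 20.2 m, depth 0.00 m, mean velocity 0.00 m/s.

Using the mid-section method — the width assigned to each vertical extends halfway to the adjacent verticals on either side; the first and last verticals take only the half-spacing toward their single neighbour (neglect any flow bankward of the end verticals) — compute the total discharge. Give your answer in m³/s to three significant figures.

21.9 m³/s

w_2 = (5.4 − 0.0)/2 = 2.7 m; q_2 = 0.71 × 1.65 × 2.7 = 3.163 m³/s
w_3 = (6.9 − 3.5)/2 = 1.7 m; q_3 = 0.56 × 1.52 × 1.7 = 1.447 m³/s
w_4 = (11.6 − 5.4)/2 = 3.1 m; q_4 = 0.82 × 2.00 × 3.1 = 5.084 m³/s
w_5 = (14.8 − 6.9)/2 = 3.95 m; q_5 = 0.64 × 1.99 × 3.95 = 5.031 m³/s
w_6 = (20.2 − 11.6)/2 = 4.3 m; q_6 = 0.81 × 2.06 × 4.3 = 7.175 m³/s
Stations 1, 7 contribute zero (depth or velocity is 0).
Q = Σ qᵢ = 21.90 m³/s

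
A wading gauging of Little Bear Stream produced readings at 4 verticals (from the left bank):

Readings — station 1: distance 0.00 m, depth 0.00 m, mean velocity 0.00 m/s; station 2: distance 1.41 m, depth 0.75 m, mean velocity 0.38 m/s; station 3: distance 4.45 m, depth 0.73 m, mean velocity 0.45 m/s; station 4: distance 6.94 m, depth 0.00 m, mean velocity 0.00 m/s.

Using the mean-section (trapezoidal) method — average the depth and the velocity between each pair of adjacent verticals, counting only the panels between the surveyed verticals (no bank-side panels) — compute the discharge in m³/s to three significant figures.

Panel 1-2: Δb = 1.41 m, d̄ = (0.00+0.75)/2 = 0.375, v̄ = (0.00+0.38)/2 = 0.19 → q = 1.41×0.375×0.19 = 0.1005 m³/s
Panel 2-3: Δb = 3.04 m, d̄ = (0.75+0.73)/2 = 0.74, v̄ = (0.38+0.45)/2 = 0.415 → q = 3.04×0.74×0.415 = 0.9336 m³/s
Panel 3-4: Δb = 2.49 m, d̄ = (0.73+0.00)/2 = 0.365, v̄ = (0.45+0.00)/2 = 0.225 → q = 2.49×0.365×0.225 = 0.2045 m³/s
Q = Σ q = 1.239 m³/s

1.24 m³/s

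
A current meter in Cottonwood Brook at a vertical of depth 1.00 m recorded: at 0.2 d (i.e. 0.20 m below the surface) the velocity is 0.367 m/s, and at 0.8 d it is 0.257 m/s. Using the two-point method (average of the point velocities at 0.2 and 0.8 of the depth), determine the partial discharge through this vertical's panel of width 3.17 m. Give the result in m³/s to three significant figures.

v̄ = (0.367 + 0.257) / 2 = 0.3120 m/s
q = v̄ × d × w = 0.3120 × 1.00 × 3.17 = 0.9890 m³/s

0.989 m³/s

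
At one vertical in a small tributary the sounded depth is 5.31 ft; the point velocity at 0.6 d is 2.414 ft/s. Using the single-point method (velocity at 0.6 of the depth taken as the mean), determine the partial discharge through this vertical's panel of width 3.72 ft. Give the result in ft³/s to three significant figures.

47.7 ft³/s

v̄ = v₀.₆ = 2.414 ft/s
q = v̄ × d × w = 2.414 × 5.31 × 3.72 = 47.68 ft³/s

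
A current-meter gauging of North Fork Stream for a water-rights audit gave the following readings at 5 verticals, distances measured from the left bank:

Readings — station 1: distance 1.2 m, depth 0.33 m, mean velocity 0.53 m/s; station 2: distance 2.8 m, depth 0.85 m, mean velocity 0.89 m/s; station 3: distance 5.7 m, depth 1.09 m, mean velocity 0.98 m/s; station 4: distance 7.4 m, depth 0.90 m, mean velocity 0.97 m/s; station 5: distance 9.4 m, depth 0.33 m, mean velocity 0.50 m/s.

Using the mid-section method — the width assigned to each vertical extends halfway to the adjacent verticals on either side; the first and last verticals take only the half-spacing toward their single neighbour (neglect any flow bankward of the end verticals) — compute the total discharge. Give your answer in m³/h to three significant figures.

21900 m³/h

w_1 = (2.8 − 1.2)/2 = 0.8 m; q_1 = 0.53 × 0.33 × 0.8 = 0.1399 m³/s
w_2 = (5.7 − 1.2)/2 = 2.25 m; q_2 = 0.89 × 0.85 × 2.25 = 1.702 m³/s
w_3 = (7.4 − 2.8)/2 = 2.3 m; q_3 = 0.98 × 1.09 × 2.3 = 2.457 m³/s
w_4 = (9.4 − 5.7)/2 = 1.85 m; q_4 = 0.97 × 0.90 × 1.85 = 1.615 m³/s
w_5 = (9.4 − 7.4)/2 = 1 m; q_5 = 0.50 × 0.33 × 1 = 0.1650 m³/s
Q = Σ qᵢ = 6.079 m³/s
= 6.079 × 3600 = 21880 m³/h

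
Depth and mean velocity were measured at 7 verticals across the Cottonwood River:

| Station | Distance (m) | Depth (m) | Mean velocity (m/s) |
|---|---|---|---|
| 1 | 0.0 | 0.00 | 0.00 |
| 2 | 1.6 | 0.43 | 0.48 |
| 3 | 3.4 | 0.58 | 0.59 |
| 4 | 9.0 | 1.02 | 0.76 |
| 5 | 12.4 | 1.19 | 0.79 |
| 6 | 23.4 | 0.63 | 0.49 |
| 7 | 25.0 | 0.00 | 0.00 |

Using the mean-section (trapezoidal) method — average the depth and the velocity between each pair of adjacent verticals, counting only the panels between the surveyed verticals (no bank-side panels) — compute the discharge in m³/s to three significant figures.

Panel 1-2: Δb = 1.6 m, d̄ = (0.00+0.43)/2 = 0.215, v̄ = (0.00+0.48)/2 = 0.24 → q = 1.6×0.215×0.24 = 0.08256 m³/s
Panel 2-3: Δb = 1.8 m, d̄ = (0.43+0.58)/2 = 0.505, v̄ = (0.48+0.59)/2 = 0.535 → q = 1.8×0.505×0.535 = 0.4863 m³/s
Panel 3-4: Δb = 5.6 m, d̄ = (0.58+1.02)/2 = 0.8, v̄ = (0.59+0.76)/2 = 0.675 → q = 5.6×0.8×0.675 = 3.024 m³/s
Panel 4-5: Δb = 3.4 m, d̄ = (1.02+1.19)/2 = 1.105, v̄ = (0.76+0.79)/2 = 0.775 → q = 3.4×1.105×0.775 = 2.912 m³/s
Panel 5-6: Δb = 11 m, d̄ = (1.19+0.63)/2 = 0.91, v̄ = (0.79+0.49)/2 = 0.64 → q = 11×0.91×0.64 = 6.406 m³/s
Panel 6-7: Δb = 1.6 m, d̄ = (0.63+0.00)/2 = 0.315, v̄ = (0.49+0.00)/2 = 0.245 → q = 1.6×0.315×0.245 = 0.1235 m³/s
Q = Σ q = 13.03 m³/s

13.0 m³/s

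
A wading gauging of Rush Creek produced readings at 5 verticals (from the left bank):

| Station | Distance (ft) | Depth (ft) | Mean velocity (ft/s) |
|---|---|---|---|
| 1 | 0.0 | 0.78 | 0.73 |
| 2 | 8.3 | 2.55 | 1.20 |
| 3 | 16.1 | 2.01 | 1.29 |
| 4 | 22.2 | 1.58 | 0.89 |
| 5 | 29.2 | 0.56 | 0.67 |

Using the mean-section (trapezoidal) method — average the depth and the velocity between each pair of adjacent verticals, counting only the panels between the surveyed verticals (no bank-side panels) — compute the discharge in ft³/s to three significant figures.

Panel 1-2: Δb = 8.3 ft, d̄ = (0.78+2.55)/2 = 1.665, v̄ = (0.73+1.20)/2 = 0.965 → q = 8.3×1.665×0.965 = 13.34 ft³/s
Panel 2-3: Δb = 7.8 ft, d̄ = (2.55+2.01)/2 = 2.28, v̄ = (1.20+1.29)/2 = 1.245 → q = 7.8×2.28×1.245 = 22.14 ft³/s
Panel 3-4: Δb = 6.1 ft, d̄ = (2.01+1.58)/2 = 1.795, v̄ = (1.29+0.89)/2 = 1.09 → q = 6.1×1.795×1.09 = 11.93 ft³/s
Panel 4-5: Δb = 7 ft, d̄ = (1.58+0.56)/2 = 1.07, v̄ = (0.89+0.67)/2 = 0.78 → q = 7×1.07×0.78 = 5.842 ft³/s
Q = Σ q = 53.25 ft³/s

53.3 ft³/s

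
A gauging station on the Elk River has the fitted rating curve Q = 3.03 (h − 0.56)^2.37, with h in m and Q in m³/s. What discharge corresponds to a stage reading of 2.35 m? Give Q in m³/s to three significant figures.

Q = 3.03 × (2.35 − 0.56)^2.37 = 3.03 × 1.79^2.37 = 12.04 m³/s

12.0 m³/s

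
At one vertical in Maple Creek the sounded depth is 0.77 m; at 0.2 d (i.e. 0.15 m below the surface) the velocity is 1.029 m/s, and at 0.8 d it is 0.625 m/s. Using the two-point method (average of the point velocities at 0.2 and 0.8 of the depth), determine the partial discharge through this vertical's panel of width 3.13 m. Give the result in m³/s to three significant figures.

1.99 m³/s

v̄ = (1.029 + 0.625) / 2 = 0.8270 m/s
q = v̄ × d × w = 0.8270 × 0.77 × 3.13 = 1.993 m³/s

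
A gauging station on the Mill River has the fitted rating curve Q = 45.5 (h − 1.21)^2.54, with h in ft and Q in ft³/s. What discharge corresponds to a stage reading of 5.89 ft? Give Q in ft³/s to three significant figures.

Q = 45.5 × (5.89 − 1.21)^2.54 = 45.5 × 4.68^2.54 = 2293 ft³/s

2290 ft³/s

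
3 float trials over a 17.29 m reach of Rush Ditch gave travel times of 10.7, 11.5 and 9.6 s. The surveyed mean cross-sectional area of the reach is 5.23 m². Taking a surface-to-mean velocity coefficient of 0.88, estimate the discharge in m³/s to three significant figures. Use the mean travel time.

t̄ = (10.7 + 11.5 + 9.6) / 3 = 10.6 s
v_surface = L / t̄ = 17.29 / 10.6 = 1.631 m/s
v_mean = 0.88 × 1.631 = 1.435 m/s
Q = A × v_mean = 5.23 × 1.435 = 7.507 m³/s

7.51 m³/s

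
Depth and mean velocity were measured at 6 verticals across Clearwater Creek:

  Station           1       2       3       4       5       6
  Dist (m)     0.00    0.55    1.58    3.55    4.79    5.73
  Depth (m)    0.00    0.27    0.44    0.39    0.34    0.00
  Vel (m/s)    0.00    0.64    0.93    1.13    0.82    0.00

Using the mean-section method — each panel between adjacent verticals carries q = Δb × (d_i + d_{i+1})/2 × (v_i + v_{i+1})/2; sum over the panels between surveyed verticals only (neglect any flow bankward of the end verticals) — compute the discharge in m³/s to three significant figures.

1.66 m³/s

Panel 1-2: Δb = 0.55 m, d̄ = (0.00+0.27)/2 = 0.135, v̄ = (0.00+0.64)/2 = 0.32 → q = 0.55×0.135×0.32 = 0.02376 m³/s
Panel 2-3: Δb = 1.03 m, d̄ = (0.27+0.44)/2 = 0.355, v̄ = (0.64+0.93)/2 = 0.785 → q = 1.03×0.355×0.785 = 0.2870 m³/s
Panel 3-4: Δb = 1.97 m, d̄ = (0.44+0.39)/2 = 0.415, v̄ = (0.93+1.13)/2 = 1.03 → q = 1.97×0.415×1.03 = 0.8421 m³/s
Panel 4-5: Δb = 1.24 m, d̄ = (0.39+0.34)/2 = 0.365, v̄ = (1.13+0.82)/2 = 0.975 → q = 1.24×0.365×0.975 = 0.4413 m³/s
Panel 5-6: Δb = 0.94 m, d̄ = (0.34+0.00)/2 = 0.17, v̄ = (0.82+0.00)/2 = 0.41 → q = 0.94×0.17×0.41 = 0.06552 m³/s
Q = Σ q = 1.660 m³/s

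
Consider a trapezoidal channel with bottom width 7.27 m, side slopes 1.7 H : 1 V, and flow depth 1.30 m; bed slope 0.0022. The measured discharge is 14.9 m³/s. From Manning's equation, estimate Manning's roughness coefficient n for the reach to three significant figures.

A = (b + z·y)·y = (7.27 + 1.7×1.30)×1.30 = 12.32 m²
P = b + 2y√(1+z²) = 7.27 + 2×1.30×√(1+1.7²) = 12.40 m
R = A/P = 12.32/12.40 = 0.9940 m
n = (1/Q)·A·R^(2/3)·S^(1/2) = (1/14.9) × 12.32 × 0.9960 × 0.04690 = 0.03864

0.0386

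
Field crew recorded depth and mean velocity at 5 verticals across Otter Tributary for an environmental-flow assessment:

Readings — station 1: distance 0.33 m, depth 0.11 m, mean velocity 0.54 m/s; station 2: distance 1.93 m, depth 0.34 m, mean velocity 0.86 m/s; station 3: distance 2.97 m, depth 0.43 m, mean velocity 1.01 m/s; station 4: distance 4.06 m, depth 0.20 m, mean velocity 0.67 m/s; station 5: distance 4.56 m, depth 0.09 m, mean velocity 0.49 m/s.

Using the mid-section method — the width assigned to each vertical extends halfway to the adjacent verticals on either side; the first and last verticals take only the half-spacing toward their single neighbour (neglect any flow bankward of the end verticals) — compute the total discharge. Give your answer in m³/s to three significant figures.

w_1 = (1.93 − 0.33)/2 = 0.8 m; q_1 = 0.54 × 0.11 × 0.8 = 0.04752 m³/s
w_2 = (2.97 − 0.33)/2 = 1.32 m; q_2 = 0.86 × 0.34 × 1.32 = 0.3860 m³/s
w_3 = (4.06 − 1.93)/2 = 1.065 m; q_3 = 1.01 × 0.43 × 1.065 = 0.4625 m³/s
w_4 = (4.56 − 2.97)/2 = 0.795 m; q_4 = 0.67 × 0.20 × 0.795 = 0.1065 m³/s
w_5 = (4.56 − 4.06)/2 = 0.25 m; q_5 = 0.49 × 0.09 × 0.25 = 0.01103 m³/s
Q = Σ qᵢ = 1.014 m³/s

1.01 m³/s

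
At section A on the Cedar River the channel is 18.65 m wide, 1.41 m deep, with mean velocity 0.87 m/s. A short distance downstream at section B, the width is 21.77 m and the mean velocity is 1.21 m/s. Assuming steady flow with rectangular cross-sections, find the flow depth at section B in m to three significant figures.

0.869 m

Q = A₁V₁ = (18.65×1.41) × 0.87 = 22.88 m³/s
d₂ = Q/(b₂ V₂) = 22.88/(21.77×1.21) = 0.8685 m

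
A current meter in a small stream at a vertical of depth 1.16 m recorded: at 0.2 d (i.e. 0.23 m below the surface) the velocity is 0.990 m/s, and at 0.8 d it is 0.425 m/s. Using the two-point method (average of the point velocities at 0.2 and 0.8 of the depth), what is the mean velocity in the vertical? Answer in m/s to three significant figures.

v̄ = (0.990 + 0.425) / 2 = 0.7075 m/s

0.708 m/s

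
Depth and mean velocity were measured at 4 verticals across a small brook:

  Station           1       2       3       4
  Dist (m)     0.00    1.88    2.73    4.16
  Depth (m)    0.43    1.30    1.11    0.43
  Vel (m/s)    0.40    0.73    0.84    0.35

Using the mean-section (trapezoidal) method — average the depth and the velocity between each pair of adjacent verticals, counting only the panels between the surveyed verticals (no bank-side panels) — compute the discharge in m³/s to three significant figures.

Panel 1-2: Δb = 1.88 m, d̄ = (0.43+1.30)/2 = 0.865, v̄ = (0.40+0.73)/2 = 0.565 → q = 1.88×0.865×0.565 = 0.9188 m³/s
Panel 2-3: Δb = 0.85 m, d̄ = (1.30+1.11)/2 = 1.205, v̄ = (0.73+0.84)/2 = 0.785 → q = 0.85×1.205×0.785 = 0.8040 m³/s
Panel 3-4: Δb = 1.43 m, d̄ = (1.11+0.43)/2 = 0.77, v̄ = (0.84+0.35)/2 = 0.595 → q = 1.43×0.77×0.595 = 0.6552 m³/s
Q = Σ q = 2.378 m³/s

2.38 m³/s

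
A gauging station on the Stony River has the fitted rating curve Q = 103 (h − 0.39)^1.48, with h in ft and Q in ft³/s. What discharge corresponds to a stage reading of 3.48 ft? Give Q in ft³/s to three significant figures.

Q = 103 × (3.48 − 0.39)^1.48 = 103 × 3.09^1.48 = 547.0 ft³/s

547 ft³/s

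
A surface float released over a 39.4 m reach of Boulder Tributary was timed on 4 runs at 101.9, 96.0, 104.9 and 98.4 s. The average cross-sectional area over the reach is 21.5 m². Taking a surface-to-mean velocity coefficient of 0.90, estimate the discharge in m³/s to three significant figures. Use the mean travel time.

t̄ = (101.9 + 96.0 + 104.9 + 98.4) / 4 = 100.3 s
v_surface = L / t̄ = 39.4 / 100.3 = 0.3928 m/s
v_mean = 0.90 × 0.3928 = 0.3535 m/s
Q = A × v_mean = 21.5 × 0.3535 = 7.601 m³/s

7.60 m³/s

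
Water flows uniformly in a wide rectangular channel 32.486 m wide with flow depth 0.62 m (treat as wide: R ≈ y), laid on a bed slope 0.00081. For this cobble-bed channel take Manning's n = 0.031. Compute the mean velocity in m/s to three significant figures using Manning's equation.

0.668 m/s

A = b·y = 32.486 × 0.62 = 20.14 m²
Wide channel: R ≈ y = 0.62 m
Q = (1/n)·A·R^(2/3)·S^(1/2) = (1/0.031) × 20.14 × 0.6200^(2/3) × 0.00081^(1/2) = 13.45 m³/s
V = Q/A = 13.45/20.14 = 0.6675 m/s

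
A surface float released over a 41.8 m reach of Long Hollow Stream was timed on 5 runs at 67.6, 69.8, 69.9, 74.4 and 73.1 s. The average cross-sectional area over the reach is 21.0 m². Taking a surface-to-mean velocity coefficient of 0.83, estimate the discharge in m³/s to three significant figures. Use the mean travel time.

10.3 m³/s

t̄ = (67.6 + 69.8 + 69.9 + 74.4 + 73.1) / 5 = 70.96 s
v_surface = L / t̄ = 41.8 / 70.96 = 0.5891 m/s
v_mean = 0.83 × 0.5891 = 0.4889 m/s
Q = A × v_mean = 21.0 × 0.4889 = 10.27 m³/s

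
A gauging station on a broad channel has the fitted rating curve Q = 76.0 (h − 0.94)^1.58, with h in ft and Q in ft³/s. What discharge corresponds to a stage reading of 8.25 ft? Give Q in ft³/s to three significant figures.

1760 ft³/s

Q = 76.0 × (8.25 − 0.94)^1.58 = 76.0 × 7.31^1.58 = 1761 ft³/s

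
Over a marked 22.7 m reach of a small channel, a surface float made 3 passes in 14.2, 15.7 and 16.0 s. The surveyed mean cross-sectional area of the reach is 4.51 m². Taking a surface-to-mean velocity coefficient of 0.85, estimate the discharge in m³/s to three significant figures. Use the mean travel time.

5.69 m³/s

t̄ = (14.2 + 15.7 + 16.0) / 3 = 15.3 s
v_surface = L / t̄ = 22.7 / 15.3 = 1.484 m/s
v_mean = 0.85 × 1.484 = 1.261 m/s
Q = A × v_mean = 4.51 × 1.261 = 5.688 m³/s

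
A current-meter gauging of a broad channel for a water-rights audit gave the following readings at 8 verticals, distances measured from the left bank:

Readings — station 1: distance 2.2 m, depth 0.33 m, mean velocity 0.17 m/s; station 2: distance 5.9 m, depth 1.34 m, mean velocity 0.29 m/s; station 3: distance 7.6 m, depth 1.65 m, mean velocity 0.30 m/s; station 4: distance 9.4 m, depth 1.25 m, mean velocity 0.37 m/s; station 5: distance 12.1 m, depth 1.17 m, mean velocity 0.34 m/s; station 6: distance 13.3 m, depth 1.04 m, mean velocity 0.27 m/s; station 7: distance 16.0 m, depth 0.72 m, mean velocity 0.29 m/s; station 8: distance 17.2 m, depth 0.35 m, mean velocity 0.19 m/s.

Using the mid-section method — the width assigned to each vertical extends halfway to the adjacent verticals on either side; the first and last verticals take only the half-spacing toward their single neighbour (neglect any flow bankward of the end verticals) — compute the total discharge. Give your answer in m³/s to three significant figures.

w_1 = (5.9 − 2.2)/2 = 1.85 m; q_1 = 0.17 × 0.33 × 1.85 = 0.1038 m³/s
w_2 = (7.6 − 2.2)/2 = 2.7 m; q_2 = 0.29 × 1.34 × 2.7 = 1.049 m³/s
w_3 = (9.4 − 5.9)/2 = 1.75 m; q_3 = 0.30 × 1.65 × 1.75 = 0.8663 m³/s
w_4 = (12.1 − 7.6)/2 = 2.25 m; q_4 = 0.37 × 1.25 × 2.25 = 1.041 m³/s
w_5 = (13.3 − 9.4)/2 = 1.95 m; q_5 = 0.34 × 1.17 × 1.95 = 0.7757 m³/s
w_6 = (16.0 − 12.1)/2 = 1.95 m; q_6 = 0.27 × 1.04 × 1.95 = 0.5476 m³/s
w_7 = (17.2 − 13.3)/2 = 1.95 m; q_7 = 0.29 × 0.72 × 1.95 = 0.4072 m³/s
w_8 = (17.2 − 16.0)/2 = 0.6 m; q_8 = 0.19 × 0.35 × 0.6 = 0.03990 m³/s
Q = Σ qᵢ = 4.830 m³/s

4.83 m³/s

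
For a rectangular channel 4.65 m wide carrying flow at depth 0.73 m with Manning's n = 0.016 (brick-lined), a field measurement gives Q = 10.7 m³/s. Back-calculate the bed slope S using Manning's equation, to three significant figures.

0.00557

A = b·y = 4.65 × 0.73 = 3.395 m²
P = b + 2y = 4.65 + 2×0.73 = 6.110 m
R = A/P = 3.395/6.110 = 0.5556 m
S = (Q·n / (1·A·R^(2/3)))² = (10.7×0.016 / (1×3.395×0.6758))² = 0.005569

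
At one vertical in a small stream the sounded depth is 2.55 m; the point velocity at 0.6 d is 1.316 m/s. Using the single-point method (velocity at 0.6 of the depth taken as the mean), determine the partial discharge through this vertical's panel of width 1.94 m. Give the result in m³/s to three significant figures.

v̄ = v₀.₆ = 1.316 m/s
q = v̄ × d × w = 1.316 × 2.55 × 1.94 = 6.510 m³/s

6.51 m³/s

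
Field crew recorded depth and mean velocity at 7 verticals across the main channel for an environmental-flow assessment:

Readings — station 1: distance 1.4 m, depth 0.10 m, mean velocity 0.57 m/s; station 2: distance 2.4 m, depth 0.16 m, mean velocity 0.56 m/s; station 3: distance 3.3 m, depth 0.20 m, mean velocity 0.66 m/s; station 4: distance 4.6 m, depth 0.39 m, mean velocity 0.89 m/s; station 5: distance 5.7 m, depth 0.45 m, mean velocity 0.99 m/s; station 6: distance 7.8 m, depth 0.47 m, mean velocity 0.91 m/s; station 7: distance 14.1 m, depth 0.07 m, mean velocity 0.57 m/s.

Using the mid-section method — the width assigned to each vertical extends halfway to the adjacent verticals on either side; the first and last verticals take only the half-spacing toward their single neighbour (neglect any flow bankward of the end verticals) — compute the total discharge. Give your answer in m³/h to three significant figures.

11900 m³/h

w_1 = (2.4 − 1.4)/2 = 0.5 m; q_1 = 0.57 × 0.10 × 0.5 = 0.02850 m³/s
w_2 = (3.3 − 1.4)/2 = 0.95 m; q_2 = 0.56 × 0.16 × 0.95 = 0.08512 m³/s
w_3 = (4.6 − 2.4)/2 = 1.1 m; q_3 = 0.66 × 0.20 × 1.1 = 0.1452 m³/s
w_4 = (5.7 − 3.3)/2 = 1.2 m; q_4 = 0.89 × 0.39 × 1.2 = 0.4165 m³/s
w_5 = (7.8 − 4.6)/2 = 1.6 m; q_5 = 0.99 × 0.45 × 1.6 = 0.7128 m³/s
w_6 = (14.1 − 5.7)/2 = 4.2 m; q_6 = 0.91 × 0.47 × 4.2 = 1.796 m³/s
w_7 = (14.1 − 7.8)/2 = 3.15 m; q_7 = 0.57 × 0.07 × 3.15 = 0.1257 m³/s
Q = Σ qᵢ = 3.310 m³/s
= 3.310 × 3600 = 11920 m³/h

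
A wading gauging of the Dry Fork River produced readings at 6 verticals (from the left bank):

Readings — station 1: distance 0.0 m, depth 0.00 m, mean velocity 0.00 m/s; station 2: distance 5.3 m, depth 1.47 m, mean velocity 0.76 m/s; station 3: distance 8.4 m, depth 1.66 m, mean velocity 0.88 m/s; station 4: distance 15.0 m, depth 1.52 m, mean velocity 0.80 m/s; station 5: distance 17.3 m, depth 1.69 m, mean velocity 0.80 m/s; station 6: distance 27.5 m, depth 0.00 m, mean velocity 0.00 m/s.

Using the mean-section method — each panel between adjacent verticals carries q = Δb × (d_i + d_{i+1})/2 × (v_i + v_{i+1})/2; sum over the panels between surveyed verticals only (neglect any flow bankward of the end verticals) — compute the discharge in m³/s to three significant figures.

Panel 1-2: Δb = 5.3 m, d̄ = (0.00+1.47)/2 = 0.735, v̄ = (0.00+0.76)/2 = 0.38 → q = 5.3×0.735×0.38 = 1.480 m³/s
Panel 2-3: Δb = 3.1 m, d̄ = (1.47+1.66)/2 = 1.565, v̄ = (0.76+0.88)/2 = 0.82 → q = 3.1×1.565×0.82 = 3.978 m³/s
Panel 3-4: Δb = 6.6 m, d̄ = (1.66+1.52)/2 = 1.59, v̄ = (0.88+0.80)/2 = 0.84 → q = 6.6×1.59×0.84 = 8.815 m³/s
Panel 4-5: Δb = 2.3 m, d̄ = (1.52+1.69)/2 = 1.605, v̄ = (0.80+0.80)/2 = 0.8 → q = 2.3×1.605×0.8 = 2.953 m³/s
Panel 5-6: Δb = 10.2 m, d̄ = (1.69+0.00)/2 = 0.845, v̄ = (0.80+0.00)/2 = 0.4 → q = 10.2×0.845×0.4 = 3.448 m³/s
Q = Σ q = 20.67 m³/s

20.7 m³/s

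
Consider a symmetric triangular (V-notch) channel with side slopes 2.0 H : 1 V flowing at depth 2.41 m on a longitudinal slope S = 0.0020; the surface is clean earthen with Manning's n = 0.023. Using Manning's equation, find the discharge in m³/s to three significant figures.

23.7 m³/s

A = z·y² = 2.0×2.41² = 11.62 m²
P = 2y√(1+z²) = 2×2.41×√(1+2.0²) = 10.78 m
R = A/P = 11.62/10.78 = 1.078 m
Q = (1/n)·A·R^(2/3)·S^(1/2) = (1/0.023) × 11.62 × 1.078^(2/3) × 0.0020^(1/2) = 23.74 m³/s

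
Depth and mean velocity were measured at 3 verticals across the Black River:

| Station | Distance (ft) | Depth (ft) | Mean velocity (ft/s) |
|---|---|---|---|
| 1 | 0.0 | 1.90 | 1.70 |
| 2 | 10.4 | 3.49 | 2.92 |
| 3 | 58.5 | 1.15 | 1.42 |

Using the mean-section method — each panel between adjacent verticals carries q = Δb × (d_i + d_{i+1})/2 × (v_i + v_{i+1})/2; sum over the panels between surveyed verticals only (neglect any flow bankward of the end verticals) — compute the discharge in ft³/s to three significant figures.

307 ft³/s

Panel 1-2: Δb = 10.4 ft, d̄ = (1.90+3.49)/2 = 2.695, v̄ = (1.70+2.92)/2 = 2.31 → q = 10.4×2.695×2.31 = 64.74 ft³/s
Panel 2-3: Δb = 48.1 ft, d̄ = (3.49+1.15)/2 = 2.32, v̄ = (2.92+1.42)/2 = 2.17 → q = 48.1×2.32×2.17 = 242.2 ft³/s
Q = Σ q = 306.9 ft³/s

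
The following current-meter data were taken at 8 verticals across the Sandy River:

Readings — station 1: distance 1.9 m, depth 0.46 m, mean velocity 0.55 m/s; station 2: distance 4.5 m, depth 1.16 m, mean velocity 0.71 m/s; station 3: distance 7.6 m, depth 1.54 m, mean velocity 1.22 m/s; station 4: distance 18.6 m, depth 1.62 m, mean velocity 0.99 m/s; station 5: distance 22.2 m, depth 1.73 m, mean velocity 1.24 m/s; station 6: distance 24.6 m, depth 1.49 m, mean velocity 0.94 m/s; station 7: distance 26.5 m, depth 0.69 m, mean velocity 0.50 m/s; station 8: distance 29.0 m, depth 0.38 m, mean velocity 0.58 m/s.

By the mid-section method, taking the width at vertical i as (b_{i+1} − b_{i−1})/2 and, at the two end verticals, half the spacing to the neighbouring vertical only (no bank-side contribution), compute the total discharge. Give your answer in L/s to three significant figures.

38100 L/s

w_1 = (4.5 − 1.9)/2 = 1.3 m; q_1 = 0.55 × 0.46 × 1.3 = 0.3289 m³/s
w_2 = (7.6 − 1.9)/2 = 2.85 m; q_2 = 0.71 × 1.16 × 2.85 = 2.347 m³/s
w_3 = (18.6 − 4.5)/2 = 7.05 m; q_3 = 1.22 × 1.54 × 7.05 = 13.25 m³/s
w_4 = (22.2 − 7.6)/2 = 7.3 m; q_4 = 0.99 × 1.62 × 7.3 = 11.71 m³/s
w_5 = (24.6 − 18.6)/2 = 3 m; q_5 = 1.24 × 1.73 × 3 = 6.436 m³/s
w_6 = (26.5 − 22.2)/2 = 2.15 m; q_6 = 0.94 × 1.49 × 2.15 = 3.011 m³/s
w_7 = (29.0 − 24.6)/2 = 2.2 m; q_7 = 0.50 × 0.69 × 2.2 = 0.7590 m³/s
w_8 = (29.0 − 26.5)/2 = 1.25 m; q_8 = 0.58 × 0.38 × 1.25 = 0.2755 m³/s
Q = Σ qᵢ = 38.11 m³/s
= 38.11 × 1000 = 38110 L/s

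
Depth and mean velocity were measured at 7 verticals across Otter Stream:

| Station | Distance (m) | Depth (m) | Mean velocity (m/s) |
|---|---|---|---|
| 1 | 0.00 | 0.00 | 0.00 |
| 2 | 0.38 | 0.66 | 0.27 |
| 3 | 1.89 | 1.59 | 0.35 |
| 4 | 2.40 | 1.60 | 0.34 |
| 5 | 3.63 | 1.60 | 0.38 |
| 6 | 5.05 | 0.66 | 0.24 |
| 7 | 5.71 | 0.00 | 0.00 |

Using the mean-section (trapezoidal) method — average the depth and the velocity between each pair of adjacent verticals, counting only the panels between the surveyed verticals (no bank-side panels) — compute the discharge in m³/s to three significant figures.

Panel 1-2: Δb = 0.38 m, d̄ = (0.00+0.66)/2 = 0.33, v̄ = (0.00+0.27)/2 = 0.135 → q = 0.38×0.33×0.135 = 0.01693 m³/s
Panel 2-3: Δb = 1.51 m, d̄ = (0.66+1.59)/2 = 1.125, v̄ = (0.27+0.35)/2 = 0.31 → q = 1.51×1.125×0.31 = 0.5266 m³/s
Panel 3-4: Δb = 0.51 m, d̄ = (1.59+1.60)/2 = 1.595, v̄ = (0.35+0.34)/2 = 0.345 → q = 0.51×1.595×0.345 = 0.2806 m³/s
Panel 4-5: Δb = 1.23 m, d̄ = (1.60+1.60)/2 = 1.6, v̄ = (0.34+0.38)/2 = 0.36 → q = 1.23×1.6×0.36 = 0.7085 m³/s
Panel 5-6: Δb = 1.42 m, d̄ = (1.60+0.66)/2 = 1.13, v̄ = (0.38+0.24)/2 = 0.31 → q = 1.42×1.13×0.31 = 0.4974 m³/s
Panel 6-7: Δb = 0.66 m, d̄ = (0.66+0.00)/2 = 0.33, v̄ = (0.24+0.00)/2 = 0.12 → q = 0.66×0.33×0.12 = 0.02614 m³/s
Q = Σ q = 2.056 m³/s

2.06 m³/s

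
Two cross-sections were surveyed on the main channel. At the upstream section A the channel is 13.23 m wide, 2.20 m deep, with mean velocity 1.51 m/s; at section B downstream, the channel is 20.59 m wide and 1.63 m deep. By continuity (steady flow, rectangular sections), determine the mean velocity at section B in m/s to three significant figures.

1.31 m/s

Q = A₁V₁ = (13.23×2.20) × 1.51 = 43.95 m³/s
A₂ = 20.59 × 1.63 = 33.56 m²
V₂ = Q/A₂ = 43.95/33.56 = 1.310 m/s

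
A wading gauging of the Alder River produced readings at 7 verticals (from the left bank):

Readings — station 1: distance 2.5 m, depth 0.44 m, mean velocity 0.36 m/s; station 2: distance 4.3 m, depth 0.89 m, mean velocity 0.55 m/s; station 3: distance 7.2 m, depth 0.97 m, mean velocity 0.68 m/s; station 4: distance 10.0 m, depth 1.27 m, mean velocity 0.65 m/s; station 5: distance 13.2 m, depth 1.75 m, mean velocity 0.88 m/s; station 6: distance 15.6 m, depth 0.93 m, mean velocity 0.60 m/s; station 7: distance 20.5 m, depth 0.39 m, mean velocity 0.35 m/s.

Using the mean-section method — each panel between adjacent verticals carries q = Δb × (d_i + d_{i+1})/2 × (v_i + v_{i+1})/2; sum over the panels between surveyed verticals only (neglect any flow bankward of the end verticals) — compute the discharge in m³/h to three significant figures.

42800 m³/h

Panel 1-2: Δb = 1.8 m, d̄ = (0.44+0.89)/2 = 0.665, v̄ = (0.36+0.55)/2 = 0.455 → q = 1.8×0.665×0.455 = 0.5446 m³/s
Panel 2-3: Δb = 2.9 m, d̄ = (0.89+0.97)/2 = 0.93, v̄ = (0.55+0.68)/2 = 0.615 → q = 2.9×0.93×0.615 = 1.659 m³/s
Panel 3-4: Δb = 2.8 m, d̄ = (0.97+1.27)/2 = 1.12, v̄ = (0.68+0.65)/2 = 0.665 → q = 2.8×1.12×0.665 = 2.085 m³/s
Panel 4-5: Δb = 3.2 m, d̄ = (1.27+1.75)/2 = 1.51, v̄ = (0.65+0.88)/2 = 0.765 → q = 3.2×1.51×0.765 = 3.696 m³/s
Panel 5-6: Δb = 2.4 m, d̄ = (1.75+0.93)/2 = 1.34, v̄ = (0.88+0.60)/2 = 0.74 → q = 2.4×1.34×0.74 = 2.380 m³/s
Panel 6-7: Δb = 4.9 m, d̄ = (0.93+0.39)/2 = 0.66, v̄ = (0.60+0.35)/2 = 0.475 → q = 4.9×0.66×0.475 = 1.536 m³/s
Q = Σ q = 11.90 m³/s
= 11.90 × 3600 = 42840 m³/h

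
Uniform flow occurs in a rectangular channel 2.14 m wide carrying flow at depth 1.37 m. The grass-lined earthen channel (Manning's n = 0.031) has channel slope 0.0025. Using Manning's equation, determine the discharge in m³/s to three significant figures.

A = b·y = 2.14 × 1.37 = 2.932 m²
P = b + 2y = 2.14 + 2×1.37 = 4.880 m
R = A/P = 2.932/4.880 = 0.6008 m
Q = (1/n)·A·R^(2/3)·S^(1/2) = (1/0.031) × 2.932 × 0.6008^(2/3) × 0.0025^(1/2) = 3.367 m³/s

3.37 m³/s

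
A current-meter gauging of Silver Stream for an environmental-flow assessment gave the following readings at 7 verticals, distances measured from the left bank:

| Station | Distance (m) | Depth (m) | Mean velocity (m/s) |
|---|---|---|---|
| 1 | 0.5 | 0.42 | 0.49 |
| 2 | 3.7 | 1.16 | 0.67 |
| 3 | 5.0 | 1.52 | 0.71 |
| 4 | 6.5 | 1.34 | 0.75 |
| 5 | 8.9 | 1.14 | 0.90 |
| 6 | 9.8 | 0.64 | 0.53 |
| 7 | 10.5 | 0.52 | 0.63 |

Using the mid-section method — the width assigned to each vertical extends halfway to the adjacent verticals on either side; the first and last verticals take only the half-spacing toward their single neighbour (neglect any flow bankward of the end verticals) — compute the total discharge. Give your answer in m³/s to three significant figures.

7.63 m³/s

w_1 = (3.7 − 0.5)/2 = 1.6 m; q_1 = 0.49 × 0.42 × 1.6 = 0.3293 m³/s
w_2 = (5.0 − 0.5)/2 = 2.25 m; q_2 = 0.67 × 1.16 × 2.25 = 1.749 m³/s
w_3 = (6.5 − 3.7)/2 = 1.4 m; q_3 = 0.71 × 1.52 × 1.4 = 1.511 m³/s
w_4 = (8.9 − 5.0)/2 = 1.95 m; q_4 = 0.75 × 1.34 × 1.95 = 1.960 m³/s
w_5 = (9.8 − 6.5)/2 = 1.65 m; q_5 = 0.90 × 1.14 × 1.65 = 1.693 m³/s
w_6 = (10.5 − 8.9)/2 = 0.8 m; q_6 = 0.53 × 0.64 × 0.8 = 0.2714 m³/s
w_7 = (10.5 − 9.8)/2 = 0.35 m; q_7 = 0.63 × 0.52 × 0.35 = 0.1147 m³/s
Q = Σ qᵢ = 7.628 m³/s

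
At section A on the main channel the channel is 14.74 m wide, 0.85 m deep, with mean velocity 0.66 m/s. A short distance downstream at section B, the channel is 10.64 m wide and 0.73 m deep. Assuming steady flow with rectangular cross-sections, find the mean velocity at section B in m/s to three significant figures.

1.06 m/s

Q = A₁V₁ = (14.74×0.85) × 0.66 = 8.269 m³/s
A₂ = 10.64 × 0.73 = 7.767 m²
V₂ = Q/A₂ = 8.269/7.767 = 1.065 m/s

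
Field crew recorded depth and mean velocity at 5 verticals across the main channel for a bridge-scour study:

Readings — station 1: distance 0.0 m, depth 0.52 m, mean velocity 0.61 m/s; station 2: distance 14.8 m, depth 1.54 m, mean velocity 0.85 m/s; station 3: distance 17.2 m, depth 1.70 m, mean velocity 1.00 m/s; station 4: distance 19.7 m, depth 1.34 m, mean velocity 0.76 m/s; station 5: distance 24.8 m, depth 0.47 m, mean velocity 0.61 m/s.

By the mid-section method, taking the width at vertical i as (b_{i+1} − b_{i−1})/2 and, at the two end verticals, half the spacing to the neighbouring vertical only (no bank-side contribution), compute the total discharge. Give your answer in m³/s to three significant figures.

22.4 m³/s

w_1 = (14.8 − 0.0)/2 = 7.4 m; q_1 = 0.61 × 0.52 × 7.4 = 2.347 m³/s
w_2 = (17.2 − 0.0)/2 = 8.6 m; q_2 = 0.85 × 1.54 × 8.6 = 11.26 m³/s
w_3 = (19.7 − 14.8)/2 = 2.45 m; q_3 = 1.00 × 1.70 × 2.45 = 4.165 m³/s
w_4 = (24.8 − 17.2)/2 = 3.8 m; q_4 = 0.76 × 1.34 × 3.8 = 3.870 m³/s
w_5 = (24.8 − 19.7)/2 = 2.55 m; q_5 = 0.61 × 0.47 × 2.55 = 0.7311 m³/s
Q = Σ qᵢ = 22.37 m³/s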